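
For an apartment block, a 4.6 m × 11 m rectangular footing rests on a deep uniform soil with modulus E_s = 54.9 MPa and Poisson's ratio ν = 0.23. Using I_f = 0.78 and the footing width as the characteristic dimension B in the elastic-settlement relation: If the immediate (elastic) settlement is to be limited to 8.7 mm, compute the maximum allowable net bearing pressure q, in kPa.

q ≈ 141 kPa

E_s = 54.9 MPa = 54900 kPa.
S_e = q·B·(1−ν²)/E_s · I_f  ⇒  q = S_e·E_s / (B·(1−ν²)·I_f).
q = 0.0087 × 54900 / (4.6 × 0.9471 × 0.78) = 140.6 kPa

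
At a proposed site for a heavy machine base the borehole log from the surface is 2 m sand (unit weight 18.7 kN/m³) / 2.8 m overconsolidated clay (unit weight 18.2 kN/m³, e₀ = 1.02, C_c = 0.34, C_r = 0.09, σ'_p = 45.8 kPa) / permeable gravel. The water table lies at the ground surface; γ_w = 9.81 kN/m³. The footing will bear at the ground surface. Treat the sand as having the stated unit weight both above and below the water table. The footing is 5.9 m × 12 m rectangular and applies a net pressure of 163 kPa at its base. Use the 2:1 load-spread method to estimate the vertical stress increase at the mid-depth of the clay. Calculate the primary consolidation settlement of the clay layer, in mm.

Mid-depth of clay below the ground surface: z = 2 + 2.8/2 = 3.4 m.
Total vertical stress at mid-clay: σ_v = 18.7×2 + 18.2×1.4 = 62.88 kPa.
Pore pressure: u = 9.81×(3.4 − 0) = 33.354 kPa.
Initial effective stress: σ'_0 = σ_v − u = 62.88 − 33.354 = 29.526 kPa.
Stress increase at mid-clay by the 2:1 spreading method:
Δσ = qBL/((B+z)(L+z)) = 163×5.9×12/((5.9+3.4)(12+3.4)) = 80.578 kPa
Final effective stress: σ'_f = 29.526 + 80.578 = 110.1 kPa.
σ'_f = 110.1 > σ'_p = 45.8 kPa, so the stress path crosses the preconsolidation pressure — recompression up to σ'_p, then virgin compression beyond:
S_c = H/(1+e₀)·[C_r·log₁₀(σ'_p/σ'_0) + C_c·log₁₀(σ'_f/σ'_p)]
    = 2.8/2.02 × [0.09×log₁₀(45.8/29.526) + 0.34×log₁₀(110.1/45.8)]
    = 1.3861 × [0.017159 + 0.12951] = 0.2033 m

S_c ≈ 203 mm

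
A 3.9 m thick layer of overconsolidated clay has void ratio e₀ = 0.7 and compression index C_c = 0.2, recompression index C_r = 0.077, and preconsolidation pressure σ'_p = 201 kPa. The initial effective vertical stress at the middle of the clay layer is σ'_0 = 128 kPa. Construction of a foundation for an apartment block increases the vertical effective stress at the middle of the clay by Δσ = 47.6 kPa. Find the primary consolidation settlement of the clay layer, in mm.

Final effective stress: σ'_f = 128 + 47.6 = 175.6 kPa.
σ'_f = 175.6 ≤ σ'_p = 201 kPa, so the clay remains overconsolidated and only the recompression index applies:
S_c = C_r·H/(1+e₀)·log₁₀(σ'_f/σ'_0) = 0.077×3.9/1.7×log₁₀(175.6/128)
    = 0.17665 × 0.13731 = 0.02426 m

S_c ≈ 24.3 mm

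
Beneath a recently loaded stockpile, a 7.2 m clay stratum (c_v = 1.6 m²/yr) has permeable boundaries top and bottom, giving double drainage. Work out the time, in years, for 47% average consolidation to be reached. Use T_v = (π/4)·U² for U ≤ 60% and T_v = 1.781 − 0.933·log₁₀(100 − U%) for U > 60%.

t ≈ 1.41 years

Drainage path length: H_d = H/2 = 3.6 m (double drainage).
U ≤ 60%: T_v = (π/4)·U² = (π/4)×0.47² = 0.17349.
t = T_v·H_d²/c_v = 0.17349×3.6²/1.6 = 1.405 years.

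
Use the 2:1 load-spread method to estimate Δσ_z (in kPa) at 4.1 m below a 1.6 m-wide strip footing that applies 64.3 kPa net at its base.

Δσ_z ≈ 18 kPa

By the 2:1 method the load spreads at 1 horizontal : 2 vertical, so at depth z the loaded area has grown by z in each plan dimension:
Δσ = qB/(B+z) = 64.3×1.6/(1.6+4.1) = 18.049 kPa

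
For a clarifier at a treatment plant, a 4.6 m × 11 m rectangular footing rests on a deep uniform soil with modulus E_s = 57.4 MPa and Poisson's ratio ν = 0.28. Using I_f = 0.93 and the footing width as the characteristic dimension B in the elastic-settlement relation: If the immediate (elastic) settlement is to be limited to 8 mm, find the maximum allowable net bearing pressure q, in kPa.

E_s = 57.4 MPa = 57400 kPa.
S_e = q·B·(1−ν²)/E_s · I_f  ⇒  q = S_e·E_s / (B·(1−ν²)·I_f).
q = 0.008 × 57400 / (4.6 × 0.9216 × 0.93) = 116.5 kPa

q ≈ 116 kPa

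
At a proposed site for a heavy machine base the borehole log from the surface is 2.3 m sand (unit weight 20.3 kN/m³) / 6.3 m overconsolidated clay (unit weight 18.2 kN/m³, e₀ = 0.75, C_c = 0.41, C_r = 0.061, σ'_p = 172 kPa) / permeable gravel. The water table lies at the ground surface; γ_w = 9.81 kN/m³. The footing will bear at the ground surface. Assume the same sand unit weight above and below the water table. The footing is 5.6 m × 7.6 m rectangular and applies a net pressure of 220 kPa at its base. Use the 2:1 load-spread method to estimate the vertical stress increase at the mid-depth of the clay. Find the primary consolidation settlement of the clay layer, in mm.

Mid-depth of clay below the ground surface: z = 2.3 + 6.3/2 = 5.45 m.
Total vertical stress at mid-clay: σ_v = 20.3×2.3 + 18.2×3.15 = 104.02 kPa.
Pore pressure: u = 9.81×(5.45 − 0) = 53.465 kPa.
Initial effective stress: σ'_0 = σ_v − u = 104.02 − 53.465 = 50.555 kPa.
Stress increase at mid-clay by the 2:1 spreading method:
Δσ = qBL/((B+z)(L+z)) = 220×5.6×7.6/((5.6+5.45)(7.6+5.45)) = 64.931 kPa
Final effective stress: σ'_f = 50.555 + 64.931 = 115.49 kPa.
σ'_f = 115.49 ≤ σ'_p = 172 kPa, so the clay remains overconsolidated and only the recompression index applies:
S_c = C_r·H/(1+e₀)·log₁₀(σ'_f/σ'_0) = 0.061×6.3/1.75×log₁₀(115.49/50.555)
    = 0.2196 × 0.35878 = 0.07879 m

S_c ≈ 78.8 mm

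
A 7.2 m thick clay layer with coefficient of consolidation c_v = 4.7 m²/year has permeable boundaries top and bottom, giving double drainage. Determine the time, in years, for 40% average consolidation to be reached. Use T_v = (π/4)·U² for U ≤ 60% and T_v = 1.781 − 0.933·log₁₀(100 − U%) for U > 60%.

Drainage path length: H_d = H/2 = 3.6 m (double drainage).
U ≤ 60%: T_v = (π/4)·U² = (π/4)×0.4² = 0.12566.
t = T_v·H_d²/c_v = 0.12566×3.6²/4.7 = 0.3465 years.

t ≈ 0.347 years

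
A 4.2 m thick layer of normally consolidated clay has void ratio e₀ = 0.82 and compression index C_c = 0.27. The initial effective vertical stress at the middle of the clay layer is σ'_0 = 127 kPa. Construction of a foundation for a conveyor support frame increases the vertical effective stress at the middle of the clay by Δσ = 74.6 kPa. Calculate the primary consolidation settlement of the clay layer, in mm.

S_c ≈ 125 mm

Final effective stress: σ'_f = σ'_0 + Δσ = 127 + 74.6 = 201.6 kPa.
Normally consolidated clay, so the full stress increment lies on the virgin compression line:
S_c = C_c·H/(1+e₀)·log₁₀(σ'_f/σ'_0) = 0.27×4.2/(1+0.82)×log₁₀(201.6/127)
    = 0.62308 × 0.20069 = 0.125 m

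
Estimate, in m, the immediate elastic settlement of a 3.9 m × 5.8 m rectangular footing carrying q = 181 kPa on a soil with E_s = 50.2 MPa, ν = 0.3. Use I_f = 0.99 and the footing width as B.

S_e ≈ 0.0127 m

Immediate (elastic) settlement: S_e = q·B·(1−ν²)/E_s · I_f.
E_s = 50.2 MPa = 50200 kPa.
S_e = 181 × 3.9 × (1 − 0.3²) / 50200 × 0.99
    = 181 × 3.9 × 0.91 / 50200 × 0.99
    = 0.01267 m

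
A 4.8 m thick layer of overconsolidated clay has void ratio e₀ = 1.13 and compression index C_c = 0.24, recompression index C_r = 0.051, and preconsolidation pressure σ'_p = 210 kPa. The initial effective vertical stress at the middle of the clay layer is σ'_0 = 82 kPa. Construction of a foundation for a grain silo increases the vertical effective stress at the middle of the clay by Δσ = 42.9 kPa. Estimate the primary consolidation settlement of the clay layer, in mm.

Final effective stress: σ'_f = 82 + 42.9 = 124.9 kPa.
σ'_f = 124.9 ≤ σ'_p = 210 kPa, so the clay remains overconsolidated and only the recompression index applies:
S_c = C_r·H/(1+e₀)·log₁₀(σ'_f/σ'_0) = 0.051×4.8/2.13×log₁₀(124.9/82)
    = 0.11493 × 0.18275 = 0.021 m

S_c ≈ 21 mm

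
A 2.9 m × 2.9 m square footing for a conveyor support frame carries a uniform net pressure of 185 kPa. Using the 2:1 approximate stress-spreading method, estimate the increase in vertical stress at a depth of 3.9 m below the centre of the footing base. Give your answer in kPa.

Δσ_z ≈ 33.6 kPa

By the 2:1 method the load spreads at 1 horizontal : 2 vertical, so at depth z the loaded area has grown by z in each plan dimension:
Δσ = qBL/((B+z)(L+z)) = 185×2.9×2.9/((2.9+3.9)(2.9+3.9)) = 33.647 kPa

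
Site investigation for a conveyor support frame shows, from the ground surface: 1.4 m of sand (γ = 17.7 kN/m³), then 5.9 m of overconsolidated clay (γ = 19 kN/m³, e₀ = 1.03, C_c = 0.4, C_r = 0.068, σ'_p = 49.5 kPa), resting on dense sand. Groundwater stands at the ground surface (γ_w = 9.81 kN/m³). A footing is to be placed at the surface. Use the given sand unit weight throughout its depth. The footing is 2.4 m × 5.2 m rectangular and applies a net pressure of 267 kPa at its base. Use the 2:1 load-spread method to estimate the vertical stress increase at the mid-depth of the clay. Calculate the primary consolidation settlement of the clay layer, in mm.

S_c ≈ 323 mm

Mid-depth of clay below the ground surface: z = 1.4 + 5.9/2 = 4.35 m.
Total vertical stress at mid-clay: σ_v = 17.7×1.4 + 19×2.95 = 80.83 kPa.
Pore pressure: u = 9.81×(4.35 − 0) = 42.673 kPa.
Initial effective stress: σ'_0 = σ_v − u = 80.83 − 42.673 = 38.157 kPa.
Stress increase at mid-clay by the 2:1 spreading method:
Δσ = qBL/((B+z)(L+z)) = 267×2.4×5.2/((2.4+4.35)(5.2+4.35)) = 51.691 kPa
Final effective stress: σ'_f = 38.157 + 51.691 = 89.848 kPa.
σ'_f = 89.848 > σ'_p = 49.5 kPa, so the stress path crosses the preconsolidation pressure — recompression up to σ'_p, then virgin compression beyond:
S_c = H/(1+e₀)·[C_r·log₁₀(σ'_p/σ'_0) + C_c·log₁₀(σ'_f/σ'_p)]
    = 5.9/2.03 × [0.068×log₁₀(49.5/38.157) + 0.4×log₁₀(89.848/49.5)]
    = 2.9064 × [0.0076861 + 0.10356] = 0.3233 m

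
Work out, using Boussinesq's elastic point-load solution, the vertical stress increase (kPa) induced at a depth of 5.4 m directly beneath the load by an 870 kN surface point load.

Δσ_z ≈ 14.2 kPa

Boussinesq vertical stress below a point load on an elastic half-space:
Δσ_z = 3P/(2πz²) · [1 + (r/z)²]^(−5/2)
r/z = 0/5.4 = 0; [1+(r/z)²]^(−5/2) = 1.
Δσ_z = 3×870/(2π×5.4²) × 1 = 14.245 × 1 = 14.24 kPa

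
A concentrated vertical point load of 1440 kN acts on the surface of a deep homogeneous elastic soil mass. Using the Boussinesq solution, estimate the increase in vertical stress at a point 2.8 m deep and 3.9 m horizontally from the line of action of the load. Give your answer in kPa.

Δσ_z ≈ 5.92 kPa

Boussinesq vertical stress below a point load on an elastic half-space:
Δσ_z = 3P/(2πz²) · [1 + (r/z)²]^(−5/2)
r/z = 3.9/2.8 = 1.3929; [1+(r/z)²]^(−5/2) = 0.06747.
Δσ_z = 3×1440/(2π×2.8²) × 0.06747 = 87.698 × 0.06747 = 5.917 kPa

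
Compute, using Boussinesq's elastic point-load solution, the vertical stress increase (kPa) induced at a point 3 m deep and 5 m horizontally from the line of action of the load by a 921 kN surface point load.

Δσ_z ≈ 1.76 kPa

Boussinesq vertical stress below a point load on an elastic half-space:
Δσ_z = 3P/(2πz²) · [1 + (r/z)²]^(−5/2)
r/z = 5/3 = 1.6667; [1+(r/z)²]^(−5/2) = 0.03605.
Δσ_z = 3×921/(2π×3²) × 0.03605 = 48.861 × 0.03605 = 1.761 kPa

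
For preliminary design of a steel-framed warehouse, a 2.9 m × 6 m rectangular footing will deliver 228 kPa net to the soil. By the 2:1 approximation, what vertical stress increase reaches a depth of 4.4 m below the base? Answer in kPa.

Δσ_z ≈ 52.3 kPa

By the 2:1 method the load spreads at 1 horizontal : 2 vertical, so at depth z the loaded area has grown by z in each plan dimension:
Δσ = qBL/((B+z)(L+z)) = 228×2.9×6/((2.9+4.4)(6+4.4)) = 52.255 kPa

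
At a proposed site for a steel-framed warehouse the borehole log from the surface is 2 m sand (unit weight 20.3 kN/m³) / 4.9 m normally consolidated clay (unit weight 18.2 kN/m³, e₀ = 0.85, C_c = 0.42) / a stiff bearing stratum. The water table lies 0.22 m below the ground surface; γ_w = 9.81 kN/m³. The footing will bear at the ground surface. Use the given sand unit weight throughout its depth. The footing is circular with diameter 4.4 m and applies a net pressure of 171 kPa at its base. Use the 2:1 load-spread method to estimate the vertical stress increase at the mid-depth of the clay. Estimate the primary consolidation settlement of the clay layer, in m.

Mid-depth of clay below the ground surface: z = 2 + 4.9/2 = 4.45 m.
Total vertical stress at mid-clay: σ_v = 20.3×2 + 18.2×2.45 = 85.19 kPa.
Pore pressure: u = 9.81×(4.45 − 0.22) = 41.496 kPa.
Initial effective stress: σ'_0 = σ_v − u = 85.19 − 41.496 = 43.694 kPa.
Stress increase at mid-clay by the 2:1 spreading method:
Δσ ≈ qD²/(D+z)² = 171×4.4²/(4.4+4.45)² = 42.268 kPa
Final effective stress: σ'_f = σ'_0 + Δσ = 43.694 + 42.268 = 85.962 kPa.
Normally consolidated clay, so the full stress increment lies on the virgin compression line:
S_c = C_c·H/(1+e₀)·log₁₀(σ'_f/σ'_0) = 0.42×4.9/(1+0.85)×log₁₀(85.962/43.694)
    = 1.1124 × 0.29388 = 0.3269 m

S_c ≈ 0.327 m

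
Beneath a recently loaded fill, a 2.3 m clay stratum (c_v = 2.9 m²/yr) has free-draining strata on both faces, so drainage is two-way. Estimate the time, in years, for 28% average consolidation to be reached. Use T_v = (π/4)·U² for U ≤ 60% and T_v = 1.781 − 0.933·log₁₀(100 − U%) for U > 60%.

t ≈ 0.0281 years

Drainage path length: H_d = H/2 = 1.15 m (double drainage).
U ≤ 60%: T_v = (π/4)·U² = (π/4)×0.28² = 0.061575.
t = T_v·H_d²/c_v = 0.061575×1.15²/2.9 = 0.02808 years.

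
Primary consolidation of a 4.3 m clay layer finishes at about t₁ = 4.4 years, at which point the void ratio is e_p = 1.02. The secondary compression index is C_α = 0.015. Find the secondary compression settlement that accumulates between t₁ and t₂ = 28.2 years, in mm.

S_s ≈ 25.8 mm

Secondary compression: S_s = C_α·H/(1+e_p)·log₁₀(t₂/t₁)
S_s = 0.015×4.3/(1+1.02)×log₁₀(28.2/4.4)
    = 0.03193 × 0.8068 = 0.02576 m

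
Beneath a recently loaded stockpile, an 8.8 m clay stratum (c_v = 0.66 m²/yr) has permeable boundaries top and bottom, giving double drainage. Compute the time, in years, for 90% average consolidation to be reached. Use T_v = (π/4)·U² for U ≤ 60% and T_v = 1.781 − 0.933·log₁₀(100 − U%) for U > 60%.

t ≈ 24.9 years

Drainage path length: H_d = H/2 = 4.4 m (double drainage).
U > 60%: T_v = 1.781 − 0.933·log₁₀(100 − 90) = 0.848.
t = T_v·H_d²/c_v = 0.848×4.4²/0.66 = 24.87 years.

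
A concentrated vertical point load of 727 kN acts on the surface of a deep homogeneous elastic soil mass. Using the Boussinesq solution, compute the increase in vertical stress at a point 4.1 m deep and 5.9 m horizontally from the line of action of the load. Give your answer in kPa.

Boussinesq vertical stress below a point load on an elastic half-space:
Δσ_z = 3P/(2πz²) · [1 + (r/z)²]^(−5/2)
r/z = 5.9/4.1 = 1.439; [1+(r/z)²]^(−5/2) = 0.060517.
Δσ_z = 3×727/(2π×4.1²) × 0.060517 = 20.649 × 0.060517 = 1.25 kPa

Δσ_z ≈ 1.25 kPa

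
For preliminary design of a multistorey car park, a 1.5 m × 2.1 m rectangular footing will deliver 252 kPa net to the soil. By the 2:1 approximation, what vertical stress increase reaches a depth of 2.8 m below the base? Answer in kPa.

Δσ_z ≈ 37.7 kPa

By the 2:1 method the load spreads at 1 horizontal : 2 vertical, so at depth z the loaded area has grown by z in each plan dimension:
Δσ = qBL/((B+z)(L+z)) = 252×1.5×2.1/((1.5+2.8)(2.1+2.8)) = 37.674 kPa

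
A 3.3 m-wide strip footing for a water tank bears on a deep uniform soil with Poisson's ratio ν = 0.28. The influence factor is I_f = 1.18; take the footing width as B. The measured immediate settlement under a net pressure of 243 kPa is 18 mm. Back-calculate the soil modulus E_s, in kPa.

S_e = q·B·(1−ν²)/E_s · I_f  ⇒  E_s = q·B·(1−ν²)·I_f / S_e.
E_s = 243 × 3.3 × 0.9216 × 1.18 / 0.018 = 48450 kPa

E_s ≈ 48400 kPa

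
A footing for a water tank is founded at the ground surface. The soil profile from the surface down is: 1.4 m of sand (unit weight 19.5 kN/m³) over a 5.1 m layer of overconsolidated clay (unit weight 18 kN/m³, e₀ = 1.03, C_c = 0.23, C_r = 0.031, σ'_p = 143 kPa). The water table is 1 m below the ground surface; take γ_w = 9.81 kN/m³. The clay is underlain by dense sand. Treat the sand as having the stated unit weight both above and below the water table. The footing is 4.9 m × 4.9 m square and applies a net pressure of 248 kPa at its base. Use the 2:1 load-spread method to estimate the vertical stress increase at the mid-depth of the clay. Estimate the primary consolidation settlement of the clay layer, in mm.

Mid-depth of clay below the ground surface: z = 1.4 + 5.1/2 = 3.95 m.
Total vertical stress at mid-clay: σ_v = 19.5×1.4 + 18×2.55 = 73.2 kPa.
Pore pressure: u = 9.81×(3.95 − 1) = 28.94 kPa.
Initial effective stress: σ'_0 = σ_v − u = 73.2 − 28.94 = 44.26 kPa.
Stress increase at mid-clay by the 2:1 spreading method:
Δσ = qBL/((B+z)(L+z)) = 248×4.9×4.9/((4.9+3.95)(4.9+3.95)) = 76.025 kPa
Final effective stress: σ'_f = 44.26 + 76.025 = 120.28 kPa.
σ'_f = 120.28 ≤ σ'_p = 143 kPa, so the clay remains overconsolidated and only the recompression index applies:
S_c = C_r·H/(1+e₀)·log₁₀(σ'_f/σ'_0) = 0.031×5.1/2.03×log₁₀(120.28/44.26)
    = 0.077881 × 0.43418 = 0.03381 m

S_c ≈ 33.8 mm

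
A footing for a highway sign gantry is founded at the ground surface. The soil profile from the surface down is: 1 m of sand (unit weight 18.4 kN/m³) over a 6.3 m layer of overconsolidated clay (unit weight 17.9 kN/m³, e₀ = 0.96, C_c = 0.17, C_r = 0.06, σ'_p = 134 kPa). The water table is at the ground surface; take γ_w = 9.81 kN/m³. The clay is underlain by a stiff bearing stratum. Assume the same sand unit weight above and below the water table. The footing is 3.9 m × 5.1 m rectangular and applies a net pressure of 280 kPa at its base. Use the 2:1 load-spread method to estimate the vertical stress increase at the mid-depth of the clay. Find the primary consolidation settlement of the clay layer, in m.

S_c ≈ 0.0973 m

Mid-depth of clay below the ground surface: z = 1 + 6.3/2 = 4.15 m.
Total vertical stress at mid-clay: σ_v = 18.4×1 + 17.9×3.15 = 74.785 kPa.
Pore pressure: u = 9.81×(4.15 − 0) = 40.712 kPa.
Initial effective stress: σ'_0 = σ_v − u = 74.785 − 40.712 = 34.073 kPa.
Stress increase at mid-clay by the 2:1 spreading method:
Δσ = qBL/((B+z)(L+z)) = 280×3.9×5.1/((3.9+4.15)(5.1+4.15)) = 74.792 kPa
Final effective stress: σ'_f = 34.073 + 74.792 = 108.87 kPa.
σ'_f = 108.87 ≤ σ'_p = 134 kPa, so the clay remains overconsolidated and only the recompression index applies:
S_c = C_r·H/(1+e₀)·log₁₀(σ'_f/σ'_0) = 0.06×6.3/1.96×log₁₀(108.87/34.073)
    = 0.19286 × 0.5045 = 0.0973 m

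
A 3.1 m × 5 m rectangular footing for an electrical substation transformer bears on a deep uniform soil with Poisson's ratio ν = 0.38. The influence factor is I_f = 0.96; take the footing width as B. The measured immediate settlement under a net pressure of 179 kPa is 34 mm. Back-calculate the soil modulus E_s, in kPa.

E_s ≈ 13400 kPa

S_e = q·B·(1−ν²)/E_s · I_f  ⇒  E_s = q·B·(1−ν²)·I_f / S_e.
E_s = 179 × 3.1 × 0.8556 × 0.96 / 0.034 = 13410 kPa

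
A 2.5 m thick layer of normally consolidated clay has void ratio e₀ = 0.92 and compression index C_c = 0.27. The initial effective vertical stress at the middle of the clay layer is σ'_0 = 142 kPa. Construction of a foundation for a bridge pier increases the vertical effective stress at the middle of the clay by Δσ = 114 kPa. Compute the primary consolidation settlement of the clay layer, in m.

Final effective stress: σ'_f = σ'_0 + Δσ = 142 + 114 = 256 kPa.
Normally consolidated clay, so the full stress increment lies on the virgin compression line:
S_c = C_c·H/(1+e₀)·log₁₀(σ'_f/σ'_0) = 0.27×2.5/(1+0.92)×log₁₀(256/142)
    = 0.35156 × 0.25595 = 0.08998 m

S_c ≈ 0.09 m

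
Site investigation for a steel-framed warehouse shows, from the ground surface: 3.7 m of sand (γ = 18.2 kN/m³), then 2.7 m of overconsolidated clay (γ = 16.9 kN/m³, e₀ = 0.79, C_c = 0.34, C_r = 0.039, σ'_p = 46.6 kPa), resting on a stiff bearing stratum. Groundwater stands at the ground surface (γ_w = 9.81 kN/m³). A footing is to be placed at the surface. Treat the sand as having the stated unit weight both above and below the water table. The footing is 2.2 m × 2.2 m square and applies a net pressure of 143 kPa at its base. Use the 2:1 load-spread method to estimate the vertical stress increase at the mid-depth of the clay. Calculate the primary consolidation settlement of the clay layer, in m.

S_c ≈ 0.0354 m

Mid-depth of clay below the ground surface: z = 3.7 + 2.7/2 = 5.05 m.
Total vertical stress at mid-clay: σ_v = 18.2×3.7 + 16.9×1.35 = 90.155 kPa.
Pore pressure: u = 9.81×(5.05 − 0) = 49.541 kPa.
Initial effective stress: σ'_0 = σ_v − u = 90.155 − 49.541 = 40.614 kPa.
Stress increase at mid-clay by the 2:1 spreading method:
Δσ = qBL/((B+z)(L+z)) = 143×2.2×2.2/((2.2+5.05)(2.2+5.05)) = 13.168 kPa
Final effective stress: σ'_f = 40.614 + 13.168 = 53.782 kPa.
σ'_f = 53.782 > σ'_p = 46.6 kPa, so the stress path crosses the preconsolidation pressure — recompression up to σ'_p, then virgin compression beyond:
S_c = H/(1+e₀)·[C_r·log₁₀(σ'_p/σ'_0) + C_c·log₁₀(σ'_f/σ'_p)]
    = 2.7/1.79 × [0.039×log₁₀(46.6/40.614) + 0.34×log₁₀(53.782/46.6)]
    = 1.5084 × [0.0023287 + 0.021165] = 0.03544 m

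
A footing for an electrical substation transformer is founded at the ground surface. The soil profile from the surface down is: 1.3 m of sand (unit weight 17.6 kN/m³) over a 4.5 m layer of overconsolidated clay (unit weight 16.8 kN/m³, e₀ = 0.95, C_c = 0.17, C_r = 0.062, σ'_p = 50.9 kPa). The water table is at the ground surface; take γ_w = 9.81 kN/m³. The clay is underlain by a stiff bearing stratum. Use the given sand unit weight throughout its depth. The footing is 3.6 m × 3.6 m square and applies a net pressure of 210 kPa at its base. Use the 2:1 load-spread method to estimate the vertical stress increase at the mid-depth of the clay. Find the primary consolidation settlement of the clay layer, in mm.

S_c ≈ 117 mm

Mid-depth of clay below the ground surface: z = 1.3 + 4.5/2 = 3.55 m.
Total vertical stress at mid-clay: σ_v = 17.6×1.3 + 16.8×2.25 = 60.68 kPa.
Pore pressure: u = 9.81×(3.55 − 0) = 34.825 kPa.
Initial effective stress: σ'_0 = σ_v − u = 60.68 − 34.825 = 25.855 kPa.
Stress increase at mid-clay by the 2:1 spreading method:
Δσ = qBL/((B+z)(L+z)) = 210×3.6×3.6/((3.6+3.55)(3.6+3.55)) = 53.237 kPa
Final effective stress: σ'_f = 25.855 + 53.237 = 79.092 kPa.
σ'_f = 79.092 > σ'_p = 50.9 kPa, so the stress path crosses the preconsolidation pressure — recompression up to σ'_p, then virgin compression beyond:
S_c = H/(1+e₀)·[C_r·log₁₀(σ'_p/σ'_0) + C_c·log₁₀(σ'_f/σ'_p)]
    = 4.5/1.95 × [0.062×log₁₀(50.9/25.855) + 0.17×log₁₀(79.092/50.9)]
    = 2.3077 × [0.018239 + 0.032541] = 0.1172 m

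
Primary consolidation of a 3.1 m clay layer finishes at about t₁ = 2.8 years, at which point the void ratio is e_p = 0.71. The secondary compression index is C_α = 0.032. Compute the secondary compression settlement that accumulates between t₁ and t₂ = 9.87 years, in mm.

S_s ≈ 31.7 mm

Secondary compression: S_s = C_α·H/(1+e_p)·log₁₀(t₂/t₁)
S_s = 0.032×3.1/(1+0.71)×log₁₀(9.87/2.8)
    = 0.05801 × 0.5472 = 0.03174 m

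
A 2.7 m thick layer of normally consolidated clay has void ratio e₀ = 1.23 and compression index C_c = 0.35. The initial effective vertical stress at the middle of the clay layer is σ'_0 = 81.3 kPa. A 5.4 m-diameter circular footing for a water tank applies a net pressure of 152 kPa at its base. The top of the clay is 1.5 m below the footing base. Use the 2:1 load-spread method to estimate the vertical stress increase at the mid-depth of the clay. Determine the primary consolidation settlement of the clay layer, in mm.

S_c ≈ 108 mm

Mid-depth of clay below the footing base: z = 1.5 + 2.7/2 = 2.85 m.
Stress increase at mid-clay by the 2:1 spreading method:
Δσ ≈ qD²/(D+z)² = 152×5.4²/(5.4+2.85)² = 65.121 kPa
Final effective stress: σ'_f = σ'_0 + Δσ = 81.3 + 65.121 = 146.42 kPa.
Normally consolidated clay, so the full stress increment lies on the virgin compression line:
S_c = C_c·H/(1+e₀)·log₁₀(σ'_f/σ'_0) = 0.35×2.7/(1+1.23)×log₁₀(146.42/81.3)
    = 0.42377 × 0.25551 = 0.1083 m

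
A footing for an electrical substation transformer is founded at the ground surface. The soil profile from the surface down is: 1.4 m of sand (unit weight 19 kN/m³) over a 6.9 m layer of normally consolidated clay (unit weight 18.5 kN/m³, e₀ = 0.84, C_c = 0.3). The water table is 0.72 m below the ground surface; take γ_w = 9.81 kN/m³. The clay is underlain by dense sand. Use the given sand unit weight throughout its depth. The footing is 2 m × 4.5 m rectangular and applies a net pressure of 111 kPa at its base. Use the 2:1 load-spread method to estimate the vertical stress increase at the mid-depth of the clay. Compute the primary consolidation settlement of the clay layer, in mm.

Mid-depth of clay below the ground surface: z = 1.4 + 6.9/2 = 4.85 m.
Total vertical stress at mid-clay: σ_v = 19×1.4 + 18.5×3.45 = 90.425 kPa.
Pore pressure: u = 9.81×(4.85 − 0.72) = 40.515 kPa.
Initial effective stress: σ'_0 = σ_v − u = 90.425 − 40.515 = 49.91 kPa.
Stress increase at mid-clay by the 2:1 spreading method:
Δσ = qBL/((B+z)(L+z)) = 111×2×4.5/((2+4.85)(4.5+4.85)) = 15.598 kPa
Final effective stress: σ'_f = σ'_0 + Δσ = 49.91 + 15.598 = 65.508 kPa.
Normally consolidated clay, so the full stress increment lies on the virgin compression line:
S_c = C_c·H/(1+e₀)·log₁₀(σ'_f/σ'_0) = 0.3×6.9/(1+0.84)×log₁₀(65.508/49.91)
    = 1.125 × 0.11811 = 0.1329 m

S_c ≈ 133 mm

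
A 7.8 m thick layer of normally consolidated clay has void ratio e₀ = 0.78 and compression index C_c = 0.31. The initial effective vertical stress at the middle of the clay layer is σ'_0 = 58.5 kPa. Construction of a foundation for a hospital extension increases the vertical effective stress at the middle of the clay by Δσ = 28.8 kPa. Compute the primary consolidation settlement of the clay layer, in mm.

S_c ≈ 236 mm

Final effective stress: σ'_f = σ'_0 + Δσ = 58.5 + 28.8 = 87.3 kPa.
Normally consolidated clay, so the full stress increment lies on the virgin compression line:
S_c = C_c·H/(1+e₀)·log₁₀(σ'_f/σ'_0) = 0.31×7.8/(1+0.78)×log₁₀(87.3/58.5)
    = 1.3584 × 0.17386 = 0.2362 m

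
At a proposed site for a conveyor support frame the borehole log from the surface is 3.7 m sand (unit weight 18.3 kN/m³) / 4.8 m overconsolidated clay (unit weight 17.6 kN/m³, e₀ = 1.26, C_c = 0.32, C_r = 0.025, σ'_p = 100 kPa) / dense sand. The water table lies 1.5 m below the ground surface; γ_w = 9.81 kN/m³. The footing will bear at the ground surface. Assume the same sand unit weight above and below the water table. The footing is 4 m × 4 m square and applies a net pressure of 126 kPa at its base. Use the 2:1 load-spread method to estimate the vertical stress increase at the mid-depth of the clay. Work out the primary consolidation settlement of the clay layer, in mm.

Mid-depth of clay below the ground surface: z = 3.7 + 4.8/2 = 6.1 m.
Total vertical stress at mid-clay: σ_v = 18.3×3.7 + 17.6×2.4 = 109.95 kPa.
Pore pressure: u = 9.81×(6.1 − 1.5) = 45.126 kPa.
Initial effective stress: σ'_0 = σ_v − u = 109.95 − 45.126 = 64.824 kPa.
Stress increase at mid-clay by the 2:1 spreading method:
Δσ = qBL/((B+z)(L+z)) = 126×4×4/((4+6.1)(4+6.1)) = 19.763 kPa
Final effective stress: σ'_f = 64.824 + 19.763 = 84.587 kPa.
σ'_f = 84.587 ≤ σ'_p = 100 kPa, so the clay remains overconsolidated and only the recompression index applies:
S_c = C_r·H/(1+e₀)·log₁₀(σ'_f/σ'_0) = 0.025×4.8/2.26×log₁₀(84.587/64.824)
    = 0.053097 × 0.11557 = 0.006136 m

S_c ≈ 6.14 mm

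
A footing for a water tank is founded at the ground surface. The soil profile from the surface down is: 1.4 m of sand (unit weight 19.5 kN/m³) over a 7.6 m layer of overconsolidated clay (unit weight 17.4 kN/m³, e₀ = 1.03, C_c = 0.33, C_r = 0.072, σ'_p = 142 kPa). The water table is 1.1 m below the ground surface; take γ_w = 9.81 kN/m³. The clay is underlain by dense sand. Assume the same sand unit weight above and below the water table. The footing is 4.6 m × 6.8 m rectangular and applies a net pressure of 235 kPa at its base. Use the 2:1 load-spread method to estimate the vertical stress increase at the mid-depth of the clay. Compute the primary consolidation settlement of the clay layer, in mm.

S_c ≈ 91 mm

Mid-depth of clay below the ground surface: z = 1.4 + 7.6/2 = 5.2 m.
Total vertical stress at mid-clay: σ_v = 19.5×1.4 + 17.4×3.8 = 93.42 kPa.
Pore pressure: u = 9.81×(5.2 − 1.1) = 40.221 kPa.
Initial effective stress: σ'_0 = σ_v − u = 93.42 − 40.221 = 53.199 kPa.
Stress increase at mid-clay by the 2:1 spreading method:
Δσ = qBL/((B+z)(L+z)) = 235×4.6×6.8/((4.6+5.2)(6.8+5.2)) = 62.507 kPa
Final effective stress: σ'_f = 53.199 + 62.507 = 115.71 kPa.
σ'_f = 115.71 ≤ σ'_p = 142 kPa, so the clay remains overconsolidated and only the recompression index applies:
S_c = C_r·H/(1+e₀)·log₁₀(σ'_f/σ'_0) = 0.072×7.6/2.03×log₁₀(115.71/53.199)
    = 0.26955 × 0.33747 = 0.09097 m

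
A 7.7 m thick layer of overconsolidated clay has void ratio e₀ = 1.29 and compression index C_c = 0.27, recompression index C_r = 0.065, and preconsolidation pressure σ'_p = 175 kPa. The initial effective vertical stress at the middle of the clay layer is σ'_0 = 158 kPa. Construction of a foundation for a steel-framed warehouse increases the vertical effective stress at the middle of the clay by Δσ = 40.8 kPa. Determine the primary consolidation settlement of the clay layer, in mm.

Final effective stress: σ'_f = 158 + 40.8 = 198.8 kPa.
σ'_f = 198.8 > σ'_p = 175 kPa, so the stress path crosses the preconsolidation pressure — recompression up to σ'_p, then virgin compression beyond:
S_c = H/(1+e₀)·[C_r·log₁₀(σ'_p/σ'_0) + C_c·log₁₀(σ'_f/σ'_p)]
    = 7.7/2.29 × [0.065×log₁₀(175/158) + 0.27×log₁₀(198.8/175)]
    = 3.3624 × [0.0028848 + 0.014952] = 0.05997 m

S_c ≈ 60 mm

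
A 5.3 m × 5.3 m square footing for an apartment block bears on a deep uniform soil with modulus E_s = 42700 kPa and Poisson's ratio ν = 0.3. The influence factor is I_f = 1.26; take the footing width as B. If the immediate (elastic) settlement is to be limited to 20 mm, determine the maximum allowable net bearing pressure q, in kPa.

S_e = q·B·(1−ν²)/E_s · I_f  ⇒  q = S_e·E_s / (B·(1−ν²)·I_f).
q = 0.02 × 42700 / (5.3 × 0.91 × 1.26) = 140.5 kPa

q ≈ 141 kPa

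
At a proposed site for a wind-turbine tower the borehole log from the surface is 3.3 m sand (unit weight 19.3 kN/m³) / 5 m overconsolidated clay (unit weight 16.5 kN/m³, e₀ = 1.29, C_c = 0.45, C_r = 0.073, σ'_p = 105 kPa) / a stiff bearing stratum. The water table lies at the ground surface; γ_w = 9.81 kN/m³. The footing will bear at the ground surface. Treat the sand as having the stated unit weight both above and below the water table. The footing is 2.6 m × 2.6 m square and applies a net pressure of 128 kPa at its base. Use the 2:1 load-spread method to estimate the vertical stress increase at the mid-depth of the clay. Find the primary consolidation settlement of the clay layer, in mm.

Mid-depth of clay below the ground surface: z = 3.3 + 5/2 = 5.8 m.
Total vertical stress at mid-clay: σ_v = 19.3×3.3 + 16.5×2.5 = 104.94 kPa.
Pore pressure: u = 9.81×(5.8 − 0) = 56.898 kPa.
Initial effective stress: σ'_0 = σ_v − u = 104.94 − 56.898 = 48.042 kPa.
Stress increase at mid-clay by the 2:1 spreading method:
Δσ = qBL/((B+z)(L+z)) = 128×2.6×2.6/((2.6+5.8)(2.6+5.8)) = 12.263 kPa
Final effective stress: σ'_f = 48.042 + 12.263 = 60.305 kPa.
σ'_f = 60.305 ≤ σ'_p = 105 kPa, so the clay remains overconsolidated and only the recompression index applies:
S_c = C_r·H/(1+e₀)·log₁₀(σ'_f/σ'_0) = 0.073×5/2.29×log₁₀(60.305/48.042)
    = 0.15939 × 0.098732 = 0.01574 m

S_c ≈ 15.7 mm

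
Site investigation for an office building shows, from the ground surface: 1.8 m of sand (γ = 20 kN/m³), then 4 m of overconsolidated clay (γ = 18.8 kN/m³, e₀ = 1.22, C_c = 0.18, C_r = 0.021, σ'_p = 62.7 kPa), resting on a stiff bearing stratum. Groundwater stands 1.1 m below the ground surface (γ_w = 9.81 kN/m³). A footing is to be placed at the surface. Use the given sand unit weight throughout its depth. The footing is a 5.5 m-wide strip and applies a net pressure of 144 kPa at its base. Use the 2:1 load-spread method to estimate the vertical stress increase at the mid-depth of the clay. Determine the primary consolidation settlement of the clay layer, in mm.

S_c ≈ 110 mm

Mid-depth of clay below the ground surface: z = 1.8 + 4/2 = 3.8 m.
Total vertical stress at mid-clay: σ_v = 20×1.8 + 18.8×2 = 73.6 kPa.
Pore pressure: u = 9.81×(3.8 − 1.1) = 26.487 kPa.
Initial effective stress: σ'_0 = σ_v − u = 73.6 − 26.487 = 47.113 kPa.
Stress increase at mid-clay by the 2:1 spreading method:
Δσ = qB/(B+z) = 144×5.5/(5.5+3.8) = 85.161 kPa
Final effective stress: σ'_f = 47.113 + 85.161 = 132.27 kPa.
σ'_f = 132.27 > σ'_p = 62.7 kPa, so the stress path crosses the preconsolidation pressure — recompression up to σ'_p, then virgin compression beyond:
S_c = H/(1+e₀)·[C_r·log₁₀(σ'_p/σ'_0) + C_c·log₁₀(σ'_f/σ'_p)]
    = 4/2.22 × [0.021×log₁₀(62.7/47.113) + 0.18×log₁₀(132.27/62.7)]
    = 1.8018 × [0.0026067 + 0.058355] = 0.1098 m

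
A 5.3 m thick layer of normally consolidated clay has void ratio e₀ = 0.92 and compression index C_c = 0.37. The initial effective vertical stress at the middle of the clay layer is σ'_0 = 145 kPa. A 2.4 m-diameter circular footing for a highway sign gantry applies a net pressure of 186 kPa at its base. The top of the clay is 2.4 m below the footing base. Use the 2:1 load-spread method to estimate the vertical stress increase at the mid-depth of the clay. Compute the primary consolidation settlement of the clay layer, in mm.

Mid-depth of clay below the footing base: z = 2.4 + 5.3/2 = 5.05 m.
Stress increase at mid-clay by the 2:1 spreading method:
Δσ ≈ qD²/(D+z)² = 186×2.4²/(2.4+5.05)² = 19.303 kPa
Final effective stress: σ'_f = σ'_0 + Δσ = 145 + 19.303 = 164.3 kPa.
Normally consolidated clay, so the full stress increment lies on the virgin compression line:
S_c = C_c·H/(1+e₀)·log₁₀(σ'_f/σ'_0) = 0.37×5.3/(1+0.92)×log₁₀(164.3/145)
    = 1.0214 × 0.05427 = 0.05543 m

S_c ≈ 55.4 mm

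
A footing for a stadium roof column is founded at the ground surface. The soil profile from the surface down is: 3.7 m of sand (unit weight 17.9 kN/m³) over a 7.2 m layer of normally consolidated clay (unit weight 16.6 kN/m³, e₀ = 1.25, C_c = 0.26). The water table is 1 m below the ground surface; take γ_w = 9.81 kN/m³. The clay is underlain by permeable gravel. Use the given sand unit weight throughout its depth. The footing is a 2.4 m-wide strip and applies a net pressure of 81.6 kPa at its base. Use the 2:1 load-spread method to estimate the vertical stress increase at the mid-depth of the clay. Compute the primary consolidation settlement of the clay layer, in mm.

Mid-depth of clay below the ground surface: z = 3.7 + 7.2/2 = 7.3 m.
Total vertical stress at mid-clay: σ_v = 17.9×3.7 + 16.6×3.6 = 125.99 kPa.
Pore pressure: u = 9.81×(7.3 − 1) = 61.803 kPa.
Initial effective stress: σ'_0 = σ_v − u = 125.99 − 61.803 = 64.187 kPa.
Stress increase at mid-clay by the 2:1 spreading method:
Δσ = qB/(B+z) = 81.6×2.4/(2.4+7.3) = 20.19 kPa
Final effective stress: σ'_f = σ'_0 + Δσ = 64.187 + 20.19 = 84.377 kPa.
Normally consolidated clay, so the full stress increment lies on the virgin compression line:
S_c = C_c·H/(1+e₀)·log₁₀(σ'_f/σ'_0) = 0.26×7.2/(1+1.25)×log₁₀(84.377/64.187)
    = 0.832 × 0.11878 = 0.09882 m

S_c ≈ 98.8 mm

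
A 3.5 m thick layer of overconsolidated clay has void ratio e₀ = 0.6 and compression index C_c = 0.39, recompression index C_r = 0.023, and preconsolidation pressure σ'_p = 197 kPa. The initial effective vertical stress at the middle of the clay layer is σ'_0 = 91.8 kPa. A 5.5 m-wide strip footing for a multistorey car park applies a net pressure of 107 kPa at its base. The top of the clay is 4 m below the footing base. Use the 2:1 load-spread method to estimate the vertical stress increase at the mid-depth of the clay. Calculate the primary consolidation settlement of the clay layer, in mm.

S_c ≈ 9.85 mm

Mid-depth of clay below the footing base: z = 4 + 3.5/2 = 5.75 m.
Stress increase at mid-clay by the 2:1 spreading method:
Δσ = qB/(B+z) = 107×5.5/(5.5+5.75) = 52.311 kPa
Final effective stress: σ'_f = 91.8 + 52.311 = 144.11 kPa.
σ'_f = 144.11 ≤ σ'_p = 197 kPa, so the clay remains overconsolidated and only the recompression index applies:
S_c = C_r·H/(1+e₀)·log₁₀(σ'_f/σ'_0) = 0.023×3.5/1.6×log₁₀(144.11/91.8)
    = 0.050312 × 0.19585 = 0.009854 m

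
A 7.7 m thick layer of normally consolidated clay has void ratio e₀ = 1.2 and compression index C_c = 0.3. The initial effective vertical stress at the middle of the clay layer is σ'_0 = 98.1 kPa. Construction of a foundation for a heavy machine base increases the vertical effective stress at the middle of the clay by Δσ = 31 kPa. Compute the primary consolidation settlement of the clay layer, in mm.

S_c ≈ 125 mm

Final effective stress: σ'_f = σ'_0 + Δσ = 98.1 + 31 = 129.1 kPa.
Normally consolidated clay, so the full stress increment lies on the virgin compression line:
S_c = C_c·H/(1+e₀)·log₁₀(σ'_f/σ'_0) = 0.3×7.7/(1+1.2)×log₁₀(129.1/98.1)
    = 1.05 × 0.11926 = 0.1252 m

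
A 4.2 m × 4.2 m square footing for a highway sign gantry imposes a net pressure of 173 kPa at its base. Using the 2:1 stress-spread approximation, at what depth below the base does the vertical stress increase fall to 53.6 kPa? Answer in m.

z ≈ 3.35 m

2:1 spreading — at depth z the loaded area has grown by z in each plan dimension:
qB²/(B+z)² = Δσ_z ⇒ z = B(√(q/Δσ_z) − 1) = 4.2×(√(173/53.6) − 1) = 3.346 m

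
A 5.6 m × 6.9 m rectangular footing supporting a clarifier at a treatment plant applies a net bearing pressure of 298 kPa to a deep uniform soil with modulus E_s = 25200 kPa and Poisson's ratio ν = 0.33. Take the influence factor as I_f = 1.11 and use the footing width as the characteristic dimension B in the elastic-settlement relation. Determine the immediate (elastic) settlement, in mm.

Immediate (elastic) settlement: S_e = q·B·(1−ν²)/E_s · I_f.
S_e = 298 × 5.6 × (1 − 0.33²) / 25200 × 1.11
    = 298 × 5.6 × 0.8911 / 25200 × 1.11
    = 0.0655 m = 65.5 mm

S_e ≈ 65.5 mm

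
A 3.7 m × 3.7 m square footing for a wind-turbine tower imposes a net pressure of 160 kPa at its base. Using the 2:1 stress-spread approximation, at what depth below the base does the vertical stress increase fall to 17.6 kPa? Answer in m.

z ≈ 7.46 m

2:1 spreading — at depth z the loaded area has grown by z in each plan dimension:
qB²/(B+z)² = Δσ_z ⇒ z = B(√(q/Δσ_z) − 1) = 3.7×(√(160/17.6) − 1) = 7.456 m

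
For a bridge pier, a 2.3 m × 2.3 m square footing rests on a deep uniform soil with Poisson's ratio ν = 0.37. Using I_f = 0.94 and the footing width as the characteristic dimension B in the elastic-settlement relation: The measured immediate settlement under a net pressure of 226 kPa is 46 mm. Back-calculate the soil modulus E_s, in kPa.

S_e = q·B·(1−ν²)/E_s · I_f  ⇒  E_s = q·B·(1−ν²)·I_f / S_e.
E_s = 226 × 2.3 × 0.8631 × 0.94 / 0.046 = 9168 kPa

E_s ≈ 9170 kPa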